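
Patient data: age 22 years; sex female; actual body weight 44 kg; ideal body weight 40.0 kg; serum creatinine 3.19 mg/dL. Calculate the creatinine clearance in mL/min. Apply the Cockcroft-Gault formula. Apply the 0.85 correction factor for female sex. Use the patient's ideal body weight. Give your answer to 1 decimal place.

CrCl = (140 − 22) × 40 / (72 × 3.19) × 0.85 = 4720.0 / 229.68 × 0.85 ≈ 17.5 mL/min

17.5 mL/min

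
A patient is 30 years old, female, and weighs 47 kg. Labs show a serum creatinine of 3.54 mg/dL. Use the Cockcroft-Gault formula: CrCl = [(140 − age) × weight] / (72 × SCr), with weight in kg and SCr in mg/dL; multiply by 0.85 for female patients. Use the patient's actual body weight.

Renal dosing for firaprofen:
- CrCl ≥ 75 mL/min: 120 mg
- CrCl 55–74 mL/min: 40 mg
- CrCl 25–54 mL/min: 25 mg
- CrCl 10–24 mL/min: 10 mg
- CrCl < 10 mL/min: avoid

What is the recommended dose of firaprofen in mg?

CrCl = (140 − 30) × 47 / (72 × 3.54) × 0.85 = 5170.0 / 254.88 × 0.85 ≈ 17.2 mL/min
CrCl ≈ 17 mL/min → bracket 10–24 mL/min.
Dose for this bracket: 10 mg.

10 mg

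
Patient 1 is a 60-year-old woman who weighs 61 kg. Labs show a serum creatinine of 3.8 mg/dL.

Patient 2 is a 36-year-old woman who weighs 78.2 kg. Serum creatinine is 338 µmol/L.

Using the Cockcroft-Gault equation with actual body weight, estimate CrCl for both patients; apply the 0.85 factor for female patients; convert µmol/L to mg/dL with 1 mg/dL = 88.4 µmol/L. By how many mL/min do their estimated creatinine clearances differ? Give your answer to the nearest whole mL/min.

Patient 1: CrCl = (140 − 60) × 61 / (72 × 3.8) × 0.85 = 4880.0 / 273.60 × 0.85 ≈ 15.2 mL/min
Patient 2: SCr = 338 / 88.4 = 3.824 mg/dL
Patient 2: CrCl = (140 − 36) × 78.2 / (72 × 3.824) × 0.85 = 8132.8 / 275.33 × 0.85 ≈ 25.1 mL/min
|15.2 − 25.1| = 9.9 mL/min

10 mL/min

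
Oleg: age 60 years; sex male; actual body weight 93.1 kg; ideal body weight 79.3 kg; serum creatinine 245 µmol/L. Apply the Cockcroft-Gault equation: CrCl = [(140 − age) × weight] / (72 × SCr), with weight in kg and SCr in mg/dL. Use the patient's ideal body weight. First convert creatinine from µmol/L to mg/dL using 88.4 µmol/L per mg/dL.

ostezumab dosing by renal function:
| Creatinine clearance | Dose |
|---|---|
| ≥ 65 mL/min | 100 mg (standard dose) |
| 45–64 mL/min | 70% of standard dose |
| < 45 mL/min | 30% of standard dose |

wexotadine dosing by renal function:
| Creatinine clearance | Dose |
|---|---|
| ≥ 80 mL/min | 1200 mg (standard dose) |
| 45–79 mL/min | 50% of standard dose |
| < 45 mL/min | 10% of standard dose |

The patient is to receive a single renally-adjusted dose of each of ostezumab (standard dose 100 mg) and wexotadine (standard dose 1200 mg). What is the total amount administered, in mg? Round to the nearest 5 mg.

150 mg

SCr = 245 / 88.4 = 2.771 mg/dL
CrCl = (140 − 60) × 79.3 / (72 × 2.771) = 6344.0 / 199.51 ≈ 31.8 mL/min
CrCl ≈ 32 mL/min.
ostezumab: < 45 mL/min → 30% of 100 mg = 30 mg.
wexotadine: < 45 mL/min → 10% of 1200 mg = 120 mg.
Total = 30 + 120 = 150 mg.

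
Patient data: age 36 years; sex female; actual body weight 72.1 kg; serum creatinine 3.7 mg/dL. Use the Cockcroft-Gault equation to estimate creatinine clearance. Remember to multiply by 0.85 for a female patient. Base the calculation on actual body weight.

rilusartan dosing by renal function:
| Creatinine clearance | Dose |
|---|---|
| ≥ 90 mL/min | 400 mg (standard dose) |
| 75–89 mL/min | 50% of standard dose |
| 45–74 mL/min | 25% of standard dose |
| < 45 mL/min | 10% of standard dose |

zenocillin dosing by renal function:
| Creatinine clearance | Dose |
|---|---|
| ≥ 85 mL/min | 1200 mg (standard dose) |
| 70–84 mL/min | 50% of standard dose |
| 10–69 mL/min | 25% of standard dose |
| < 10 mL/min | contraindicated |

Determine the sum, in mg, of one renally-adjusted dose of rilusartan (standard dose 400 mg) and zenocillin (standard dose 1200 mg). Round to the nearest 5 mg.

CrCl = (140 − 36) × 72.1 / (72 × 3.7) × 0.85 = 7498.4 / 266.40 × 0.85 ≈ 23.9 mL/min
CrCl ≈ 24 mL/min.
rilusartan: < 45 mL/min → 10% of 400 mg = 40 mg.
zenocillin: 10–69 mL/min → 25% of 1200 mg = 300 mg.
Total = 40 + 300 = 340 mg.

340 mg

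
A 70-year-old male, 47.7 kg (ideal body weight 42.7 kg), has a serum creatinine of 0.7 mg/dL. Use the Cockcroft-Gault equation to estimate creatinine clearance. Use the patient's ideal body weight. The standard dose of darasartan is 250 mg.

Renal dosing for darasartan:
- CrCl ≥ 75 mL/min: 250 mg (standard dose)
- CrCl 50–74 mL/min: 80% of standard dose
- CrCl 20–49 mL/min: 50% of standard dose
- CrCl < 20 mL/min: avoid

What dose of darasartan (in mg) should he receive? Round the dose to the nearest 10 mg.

200 mg

CrCl = (140 − 70) × 42.7 / (72 × 0.7) = 2989.0 / 50.40 ≈ 59.3 mL/min
CrCl ≈ 59 mL/min → bracket 50–74 mL/min.
80% of 250 mg = 200 mg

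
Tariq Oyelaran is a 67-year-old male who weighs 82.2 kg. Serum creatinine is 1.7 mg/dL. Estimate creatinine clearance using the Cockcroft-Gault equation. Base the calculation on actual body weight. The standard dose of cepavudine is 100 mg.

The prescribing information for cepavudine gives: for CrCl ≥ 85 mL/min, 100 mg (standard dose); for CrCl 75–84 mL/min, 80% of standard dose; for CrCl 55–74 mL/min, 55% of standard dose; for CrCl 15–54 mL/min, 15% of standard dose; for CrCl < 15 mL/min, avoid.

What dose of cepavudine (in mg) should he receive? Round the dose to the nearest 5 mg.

CrCl = (140 − 67) × 82.2 / (72 × 1.7) = 6000.6 / 122.40 ≈ 49.0 mL/min
CrCl ≈ 49 mL/min → bracket 15–54 mL/min.
15% of 100 mg = 15 mg

15 mg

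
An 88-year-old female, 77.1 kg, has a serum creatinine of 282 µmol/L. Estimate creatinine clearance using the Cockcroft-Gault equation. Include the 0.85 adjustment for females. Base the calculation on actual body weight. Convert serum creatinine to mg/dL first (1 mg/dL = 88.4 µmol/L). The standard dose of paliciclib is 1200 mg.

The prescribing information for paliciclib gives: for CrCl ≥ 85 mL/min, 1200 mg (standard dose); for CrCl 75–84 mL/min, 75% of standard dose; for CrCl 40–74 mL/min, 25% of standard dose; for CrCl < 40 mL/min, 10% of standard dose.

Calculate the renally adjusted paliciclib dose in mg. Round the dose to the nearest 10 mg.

120 mg

SCr = 282 / 88.4 = 3.19 mg/dL
CrCl = (140 − 88) × 77.1 / (72 × 3.19) × 0.85 = 4009.2 / 229.68 × 0.85 ≈ 14.8 mL/min
CrCl ≈ 15 mL/min → bracket < 40 mL/min.
10% of 1200 mg = 120 mg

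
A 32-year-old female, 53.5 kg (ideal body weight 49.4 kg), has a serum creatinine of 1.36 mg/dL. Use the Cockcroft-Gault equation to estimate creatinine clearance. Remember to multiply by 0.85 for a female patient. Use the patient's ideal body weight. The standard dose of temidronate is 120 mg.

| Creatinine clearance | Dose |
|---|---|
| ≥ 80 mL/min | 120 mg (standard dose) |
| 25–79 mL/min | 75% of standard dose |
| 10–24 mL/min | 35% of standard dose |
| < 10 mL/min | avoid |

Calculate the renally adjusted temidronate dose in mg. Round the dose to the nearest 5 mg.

90 mg

CrCl = (140 − 32) × 49.4 / (72 × 1.36) × 0.85 = 5335.2 / 97.92 × 0.85 ≈ 46.3 mL/min
CrCl ≈ 46 mL/min → bracket 25–79 mL/min.
75% of 120 mg = 90 mg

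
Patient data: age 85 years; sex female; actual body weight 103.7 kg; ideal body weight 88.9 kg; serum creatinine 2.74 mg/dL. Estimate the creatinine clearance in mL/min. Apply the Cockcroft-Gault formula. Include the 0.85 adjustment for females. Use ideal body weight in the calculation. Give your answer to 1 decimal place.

21.1 mL/min

CrCl = (140 − 85) × 88.9 / (72 × 2.74) × 0.85 = 4889.5 / 197.28 × 0.85 ≈ 21.1 mL/min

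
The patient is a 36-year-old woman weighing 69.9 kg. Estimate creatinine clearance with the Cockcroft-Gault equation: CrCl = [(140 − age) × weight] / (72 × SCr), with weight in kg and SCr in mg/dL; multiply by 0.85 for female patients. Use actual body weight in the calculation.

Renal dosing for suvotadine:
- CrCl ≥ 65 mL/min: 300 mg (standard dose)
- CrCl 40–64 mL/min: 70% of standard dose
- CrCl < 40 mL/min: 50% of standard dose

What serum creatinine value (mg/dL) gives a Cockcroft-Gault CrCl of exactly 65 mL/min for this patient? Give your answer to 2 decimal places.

Standard dose requires CrCl ≥ 65 mL/min.
Set (140 − 36) × 69.9 × 0.85 / (72 × SCr) = 65
SCr = (140 − 36) × 69.9 × 0.85 / (72 × 65) = 1.320 mg/dL

1.32 mg/dL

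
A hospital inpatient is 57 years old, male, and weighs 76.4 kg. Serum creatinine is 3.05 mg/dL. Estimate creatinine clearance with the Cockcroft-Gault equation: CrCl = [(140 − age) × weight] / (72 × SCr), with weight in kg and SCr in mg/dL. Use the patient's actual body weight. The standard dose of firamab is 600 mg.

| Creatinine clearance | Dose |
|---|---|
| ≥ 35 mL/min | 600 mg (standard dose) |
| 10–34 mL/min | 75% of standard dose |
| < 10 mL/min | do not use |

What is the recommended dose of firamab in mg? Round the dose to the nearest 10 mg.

450 mg

CrCl = (140 − 57) × 76.4 / (72 × 3.05) = 6341.2 / 219.60 ≈ 28.9 mL/min
CrCl ≈ 29 mL/min → bracket 10–34 mL/min.
75% of 600 mg = 450 mg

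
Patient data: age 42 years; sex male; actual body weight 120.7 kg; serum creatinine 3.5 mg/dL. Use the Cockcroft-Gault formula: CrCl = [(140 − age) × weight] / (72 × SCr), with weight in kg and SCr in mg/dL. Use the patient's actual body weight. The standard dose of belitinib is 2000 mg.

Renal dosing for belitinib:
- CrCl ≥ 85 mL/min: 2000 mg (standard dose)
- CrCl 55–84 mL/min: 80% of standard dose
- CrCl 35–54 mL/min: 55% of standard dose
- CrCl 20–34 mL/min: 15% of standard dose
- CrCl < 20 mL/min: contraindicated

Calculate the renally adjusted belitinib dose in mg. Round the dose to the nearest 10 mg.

1100 mg

CrCl = (140 − 42) × 120.7 / (72 × 3.5) = 11828.6 / 252.00 ≈ 46.9 mL/min
CrCl ≈ 47 mL/min → bracket 35–54 mL/min.
55% of 2000 mg = 1100 mg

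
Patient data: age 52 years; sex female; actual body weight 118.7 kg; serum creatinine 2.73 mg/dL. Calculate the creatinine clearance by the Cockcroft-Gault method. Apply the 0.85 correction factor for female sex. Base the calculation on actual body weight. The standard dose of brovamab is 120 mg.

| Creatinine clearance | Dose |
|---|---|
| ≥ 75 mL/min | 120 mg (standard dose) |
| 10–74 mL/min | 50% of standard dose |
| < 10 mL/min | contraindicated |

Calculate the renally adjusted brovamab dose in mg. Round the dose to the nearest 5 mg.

60 mg

CrCl = (140 − 52) × 118.7 / (72 × 2.73) × 0.85 = 10445.6 / 196.56 × 0.85 ≈ 45.2 mL/min
CrCl ≈ 45 mL/min → bracket 10–74 mL/min.
50% of 120 mg = 60 mg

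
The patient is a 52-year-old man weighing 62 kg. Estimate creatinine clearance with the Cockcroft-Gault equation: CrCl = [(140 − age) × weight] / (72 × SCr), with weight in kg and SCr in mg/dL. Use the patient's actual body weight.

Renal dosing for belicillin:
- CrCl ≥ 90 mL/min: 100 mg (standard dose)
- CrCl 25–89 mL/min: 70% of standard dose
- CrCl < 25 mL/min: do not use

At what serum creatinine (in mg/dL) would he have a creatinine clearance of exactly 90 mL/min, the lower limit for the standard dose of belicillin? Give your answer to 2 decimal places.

0.84 mg/dL

Standard dose requires CrCl ≥ 90 mL/min.
Set (140 − 52) × 62 / (72 × SCr) = 90
SCr = (140 − 52) × 62 / (72 × 90) = 0.842 mg/dL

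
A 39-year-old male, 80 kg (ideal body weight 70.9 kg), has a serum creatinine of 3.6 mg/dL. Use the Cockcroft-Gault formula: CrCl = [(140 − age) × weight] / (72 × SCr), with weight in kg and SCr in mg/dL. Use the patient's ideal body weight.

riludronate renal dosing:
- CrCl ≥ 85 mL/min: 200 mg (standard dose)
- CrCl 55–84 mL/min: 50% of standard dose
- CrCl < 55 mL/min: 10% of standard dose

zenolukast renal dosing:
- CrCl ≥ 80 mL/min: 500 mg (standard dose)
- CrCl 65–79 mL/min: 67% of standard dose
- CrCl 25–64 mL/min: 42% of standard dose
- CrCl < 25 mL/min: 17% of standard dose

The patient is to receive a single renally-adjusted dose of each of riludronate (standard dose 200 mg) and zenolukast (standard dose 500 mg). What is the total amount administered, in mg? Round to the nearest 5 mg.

CrCl = (140 − 39) × 70.9 / (72 × 3.6) = 7160.9 / 259.20 ≈ 27.6 mL/min
CrCl ≈ 28 mL/min.
riludronate: < 55 mL/min → 10% of 200 mg = 20 mg.
zenolukast: 25–64 mL/min → 42% of 500 mg = 210 mg.
Total = 20 + 210 = 230 mg.

230 mg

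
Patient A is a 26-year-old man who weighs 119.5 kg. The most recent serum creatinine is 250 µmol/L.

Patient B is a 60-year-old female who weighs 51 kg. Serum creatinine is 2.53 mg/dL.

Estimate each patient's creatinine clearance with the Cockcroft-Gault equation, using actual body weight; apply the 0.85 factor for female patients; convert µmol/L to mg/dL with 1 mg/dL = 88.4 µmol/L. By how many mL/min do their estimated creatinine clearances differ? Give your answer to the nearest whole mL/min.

48 mL/min

Patient A: SCr = 250 / 88.4 = 2.828 mg/dL
Patient A: CrCl = (140 − 26) × 119.5 / (72 × 2.828) = 13623.0 / 203.62 ≈ 66.9 mL/min
Patient B: CrCl = (140 − 60) × 51 / (72 × 2.53) × 0.85 = 4080.0 / 182.16 × 0.85 ≈ 19.0 mL/min
|66.9 − 19.0| = 47.9 mL/min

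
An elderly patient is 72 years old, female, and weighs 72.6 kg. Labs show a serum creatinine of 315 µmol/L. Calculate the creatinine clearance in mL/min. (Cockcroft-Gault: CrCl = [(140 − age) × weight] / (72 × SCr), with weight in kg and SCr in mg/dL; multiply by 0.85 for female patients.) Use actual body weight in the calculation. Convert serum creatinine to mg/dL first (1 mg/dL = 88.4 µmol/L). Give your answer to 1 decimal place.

SCr = 315 / 88.4 = 3.563 mg/dL
CrCl = (140 − 72) × 72.6 / (72 × 3.563) × 0.85 = 4936.8 / 256.54 × 0.85 ≈ 16.4 mL/min

16.4 mL/min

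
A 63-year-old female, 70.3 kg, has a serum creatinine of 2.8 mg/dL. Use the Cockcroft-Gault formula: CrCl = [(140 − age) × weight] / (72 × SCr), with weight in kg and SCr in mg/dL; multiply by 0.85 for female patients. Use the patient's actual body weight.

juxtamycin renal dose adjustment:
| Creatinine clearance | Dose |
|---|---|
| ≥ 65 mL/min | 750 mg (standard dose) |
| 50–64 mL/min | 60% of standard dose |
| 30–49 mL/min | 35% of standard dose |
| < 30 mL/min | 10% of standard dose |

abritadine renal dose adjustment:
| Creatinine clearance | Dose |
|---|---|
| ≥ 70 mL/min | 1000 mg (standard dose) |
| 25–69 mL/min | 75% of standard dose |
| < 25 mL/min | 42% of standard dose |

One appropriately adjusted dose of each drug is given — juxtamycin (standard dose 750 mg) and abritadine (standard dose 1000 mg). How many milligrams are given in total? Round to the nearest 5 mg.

495 mg

CrCl = (140 − 63) × 70.3 / (72 × 2.8) × 0.85 = 5413.1 / 201.60 × 0.85 ≈ 22.8 mL/min
CrCl ≈ 23 mL/min.
juxtamycin: < 30 mL/min → 10% of 750 mg = 75 mg.
abritadine: < 25 mL/min → 42% of 1000 mg = 420 mg.
Total = 75 + 420 = 495 mg.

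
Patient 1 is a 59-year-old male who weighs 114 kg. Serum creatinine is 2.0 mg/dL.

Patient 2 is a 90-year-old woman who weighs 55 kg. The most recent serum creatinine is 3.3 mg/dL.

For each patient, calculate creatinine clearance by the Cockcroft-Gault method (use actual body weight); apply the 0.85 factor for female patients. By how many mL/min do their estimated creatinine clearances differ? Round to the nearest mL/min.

Patient 1: CrCl = (140 − 59) × 114 / (72 × 2) = 9234.0 / 144.00 ≈ 64.1 mL/min
Patient 2: CrCl = (140 − 90) × 55 / (72 × 3.3) × 0.85 = 2750.0 / 237.60 × 0.85 ≈ 9.8 mL/min
|64.1 − 9.8| = 54.3 mL/min

54 mL/min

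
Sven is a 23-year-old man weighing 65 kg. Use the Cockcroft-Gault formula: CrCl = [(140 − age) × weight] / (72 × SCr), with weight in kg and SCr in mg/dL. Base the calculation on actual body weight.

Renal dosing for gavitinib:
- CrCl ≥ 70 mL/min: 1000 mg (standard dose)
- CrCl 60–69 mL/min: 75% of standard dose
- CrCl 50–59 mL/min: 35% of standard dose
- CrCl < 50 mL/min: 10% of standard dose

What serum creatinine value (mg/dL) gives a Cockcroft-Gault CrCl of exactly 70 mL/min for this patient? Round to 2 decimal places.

1.51 mg/dL

Standard dose requires CrCl ≥ 70 mL/min.
Set (140 − 23) × 65 / (72 × SCr) = 70
SCr = (140 − 23) × 65 / (72 × 70) = 1.509 mg/dL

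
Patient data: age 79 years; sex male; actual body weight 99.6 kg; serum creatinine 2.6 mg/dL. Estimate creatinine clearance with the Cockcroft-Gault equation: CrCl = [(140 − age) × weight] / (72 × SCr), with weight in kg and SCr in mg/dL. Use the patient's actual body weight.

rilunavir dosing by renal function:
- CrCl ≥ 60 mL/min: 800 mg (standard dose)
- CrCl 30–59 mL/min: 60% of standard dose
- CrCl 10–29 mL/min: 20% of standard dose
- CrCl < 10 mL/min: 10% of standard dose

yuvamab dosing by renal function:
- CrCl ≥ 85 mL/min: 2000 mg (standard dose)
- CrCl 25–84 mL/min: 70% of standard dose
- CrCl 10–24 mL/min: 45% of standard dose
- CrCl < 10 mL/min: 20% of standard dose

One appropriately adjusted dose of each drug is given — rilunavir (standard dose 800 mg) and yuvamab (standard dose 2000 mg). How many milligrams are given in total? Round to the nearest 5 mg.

CrCl = (140 − 79) × 99.6 / (72 × 2.6) = 6075.6 / 187.20 ≈ 32.5 mL/min
CrCl ≈ 32 mL/min.
rilunavir: 30–59 mL/min → 60% of 800 mg = 480 mg.
yuvamab: 25–84 mL/min → 70% of 2000 mg = 1400 mg.
Total = 480 + 1400 = 1880 mg.

1880 mg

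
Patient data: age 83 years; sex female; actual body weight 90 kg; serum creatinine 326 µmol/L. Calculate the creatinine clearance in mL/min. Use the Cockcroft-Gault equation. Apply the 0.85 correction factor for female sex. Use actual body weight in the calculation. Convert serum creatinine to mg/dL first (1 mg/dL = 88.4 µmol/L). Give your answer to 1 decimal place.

SCr = 326 / 88.4 = 3.688 mg/dL
CrCl = (140 − 83) × 90 / (72 × 3.688) × 0.85 = 5130.0 / 265.54 × 0.85 ≈ 16.4 mL/min

16.4 mL/min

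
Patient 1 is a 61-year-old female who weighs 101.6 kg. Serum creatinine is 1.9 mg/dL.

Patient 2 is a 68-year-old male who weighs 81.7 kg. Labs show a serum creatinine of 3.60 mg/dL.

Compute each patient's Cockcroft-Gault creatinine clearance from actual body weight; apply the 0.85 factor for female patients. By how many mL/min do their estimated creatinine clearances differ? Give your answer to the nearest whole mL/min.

27 mL/min

Patient 1: CrCl = (140 − 61) × 101.6 / (72 × 1.9) × 0.85 = 8026.4 / 136.80 × 0.85 ≈ 49.9 mL/min
Patient 2: CrCl = (140 − 68) × 81.7 / (72 × 3.6) = 5882.4 / 259.20 ≈ 22.7 mL/min
|49.9 − 22.7| = 27.2 mL/min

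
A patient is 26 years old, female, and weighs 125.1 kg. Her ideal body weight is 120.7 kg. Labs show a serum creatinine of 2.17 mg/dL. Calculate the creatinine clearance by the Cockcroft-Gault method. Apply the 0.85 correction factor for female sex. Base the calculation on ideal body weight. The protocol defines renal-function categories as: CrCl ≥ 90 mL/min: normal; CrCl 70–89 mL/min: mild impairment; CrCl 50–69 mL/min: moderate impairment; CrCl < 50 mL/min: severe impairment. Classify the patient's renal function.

CrCl = (140 − 26) × 120.7 / (72 × 2.17) × 0.85 = 13759.8 / 156.24 × 0.85 ≈ 74.9 mL/min
75 mL/min falls in the 'mild impairment' range.

mild impairment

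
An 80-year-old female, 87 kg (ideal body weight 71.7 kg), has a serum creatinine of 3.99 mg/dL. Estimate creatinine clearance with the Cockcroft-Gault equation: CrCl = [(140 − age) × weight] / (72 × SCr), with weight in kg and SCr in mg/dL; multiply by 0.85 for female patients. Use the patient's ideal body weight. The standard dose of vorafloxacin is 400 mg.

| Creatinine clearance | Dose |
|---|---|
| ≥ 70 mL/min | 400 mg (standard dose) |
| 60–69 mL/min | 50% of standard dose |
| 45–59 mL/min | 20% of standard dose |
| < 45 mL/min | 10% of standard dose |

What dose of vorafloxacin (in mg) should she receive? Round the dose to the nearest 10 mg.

40 mg

CrCl = (140 − 80) × 71.7 / (72 × 3.99) × 0.85 = 4302.0 / 287.28 × 0.85 ≈ 12.7 mL/min
CrCl ≈ 13 mL/min → bracket < 45 mL/min.
10% of 400 mg = 40 mg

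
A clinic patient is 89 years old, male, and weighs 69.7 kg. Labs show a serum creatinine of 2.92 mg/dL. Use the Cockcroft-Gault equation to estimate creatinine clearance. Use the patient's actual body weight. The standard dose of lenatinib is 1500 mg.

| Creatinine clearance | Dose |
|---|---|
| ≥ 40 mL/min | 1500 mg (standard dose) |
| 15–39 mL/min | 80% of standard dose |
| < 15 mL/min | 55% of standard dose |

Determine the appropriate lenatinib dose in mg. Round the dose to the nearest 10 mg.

1200 mg

CrCl = (140 − 89) × 69.7 / (72 × 2.92) = 3554.7 / 210.24 ≈ 16.9 mL/min
CrCl ≈ 17 mL/min → bracket 15–39 mL/min.
80% of 1500 mg = 1200 mg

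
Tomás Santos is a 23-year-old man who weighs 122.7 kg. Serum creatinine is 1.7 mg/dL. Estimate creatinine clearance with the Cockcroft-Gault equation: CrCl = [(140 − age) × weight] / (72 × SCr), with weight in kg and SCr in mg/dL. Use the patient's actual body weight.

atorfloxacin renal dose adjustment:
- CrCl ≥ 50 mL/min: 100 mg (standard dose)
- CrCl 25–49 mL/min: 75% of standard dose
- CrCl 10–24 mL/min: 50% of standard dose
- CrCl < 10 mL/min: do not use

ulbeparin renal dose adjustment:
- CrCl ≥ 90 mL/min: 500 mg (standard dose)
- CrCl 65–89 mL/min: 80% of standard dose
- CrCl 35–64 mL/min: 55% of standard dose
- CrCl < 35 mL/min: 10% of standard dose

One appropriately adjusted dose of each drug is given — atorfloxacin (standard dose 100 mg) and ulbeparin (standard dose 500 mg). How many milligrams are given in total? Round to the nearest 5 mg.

600 mg

CrCl = (140 − 23) × 122.7 / (72 × 1.7) = 14355.9 / 122.40 ≈ 117.3 mL/min
CrCl ≈ 117 mL/min.
atorfloxacin: ≥ 50 mL/min → 100% of 100 mg = 100 mg.
ulbeparin: ≥ 90 mL/min → 100% of 500 mg = 500 mg.
Total = 100 + 500 = 600 mg.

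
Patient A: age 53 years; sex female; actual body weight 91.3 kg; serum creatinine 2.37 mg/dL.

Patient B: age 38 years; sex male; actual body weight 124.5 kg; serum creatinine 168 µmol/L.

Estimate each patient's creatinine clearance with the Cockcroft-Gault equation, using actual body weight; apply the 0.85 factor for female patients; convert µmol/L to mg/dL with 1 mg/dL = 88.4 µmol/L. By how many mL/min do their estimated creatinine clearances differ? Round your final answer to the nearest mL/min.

Patient A: CrCl = (140 − 53) × 91.3 / (72 × 2.37) × 0.85 = 7943.1 / 170.64 × 0.85 ≈ 39.6 mL/min
Patient B: SCr = 168 / 88.4 = 1.9 mg/dL
Patient B: CrCl = (140 − 38) × 124.5 / (72 × 1.9) = 12699.0 / 136.80 ≈ 92.8 mL/min
|39.6 − 92.8| = 53.2 mL/min

53 mL/min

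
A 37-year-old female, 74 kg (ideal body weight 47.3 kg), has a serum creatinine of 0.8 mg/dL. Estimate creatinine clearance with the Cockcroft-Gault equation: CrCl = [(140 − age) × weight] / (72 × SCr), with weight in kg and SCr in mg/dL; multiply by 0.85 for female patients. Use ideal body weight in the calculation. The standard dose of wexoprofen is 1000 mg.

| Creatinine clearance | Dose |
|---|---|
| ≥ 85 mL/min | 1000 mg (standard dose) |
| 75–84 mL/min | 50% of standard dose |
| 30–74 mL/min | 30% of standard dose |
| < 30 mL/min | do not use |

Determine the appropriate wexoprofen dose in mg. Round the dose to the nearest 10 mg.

CrCl = (140 − 37) × 47.3 / (72 × 0.8) × 0.85 = 4871.9 / 57.60 × 0.85 ≈ 71.9 mL/min
CrCl ≈ 72 mL/min → bracket 30–74 mL/min.
30% of 1000 mg = 300 mg

300 mg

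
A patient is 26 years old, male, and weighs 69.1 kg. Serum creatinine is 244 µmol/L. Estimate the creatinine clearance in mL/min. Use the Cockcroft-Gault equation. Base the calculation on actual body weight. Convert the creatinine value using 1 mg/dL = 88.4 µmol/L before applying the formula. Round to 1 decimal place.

SCr = 244 / 88.4 = 2.76 mg/dL
CrCl = (140 − 26) × 69.1 / (72 × 2.76) = 7877.4 / 198.72 ≈ 39.6 mL/min

39.6 mL/min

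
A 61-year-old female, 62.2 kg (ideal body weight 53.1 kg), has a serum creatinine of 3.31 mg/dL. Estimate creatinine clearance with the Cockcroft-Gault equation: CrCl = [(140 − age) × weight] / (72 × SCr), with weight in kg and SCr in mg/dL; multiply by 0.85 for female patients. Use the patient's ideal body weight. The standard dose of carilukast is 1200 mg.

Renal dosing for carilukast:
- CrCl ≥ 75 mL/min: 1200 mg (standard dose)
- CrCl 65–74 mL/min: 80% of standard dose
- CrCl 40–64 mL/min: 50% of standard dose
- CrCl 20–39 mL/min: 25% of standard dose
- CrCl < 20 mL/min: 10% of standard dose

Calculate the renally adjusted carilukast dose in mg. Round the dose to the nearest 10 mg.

120 mg

CrCl = (140 − 61) × 53.1 / (72 × 3.31) × 0.85 = 4194.9 / 238.32 × 0.85 ≈ 15.0 mL/min
CrCl ≈ 15 mL/min → bracket < 20 mL/min.
10% of 1200 mg = 120 mg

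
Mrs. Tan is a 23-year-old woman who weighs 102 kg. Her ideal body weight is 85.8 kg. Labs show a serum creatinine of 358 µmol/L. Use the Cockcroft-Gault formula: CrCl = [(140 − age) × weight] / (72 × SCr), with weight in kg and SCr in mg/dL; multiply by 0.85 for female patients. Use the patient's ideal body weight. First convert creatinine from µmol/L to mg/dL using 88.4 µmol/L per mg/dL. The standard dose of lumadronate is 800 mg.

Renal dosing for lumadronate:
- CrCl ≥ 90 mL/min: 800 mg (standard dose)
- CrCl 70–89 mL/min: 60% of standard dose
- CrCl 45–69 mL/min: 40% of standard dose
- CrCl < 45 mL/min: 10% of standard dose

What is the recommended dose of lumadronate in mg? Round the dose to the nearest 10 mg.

SCr = 358 / 88.4 = 4.05 mg/dL
CrCl = (140 − 23) × 85.8 / (72 × 4.05) × 0.85 = 10038.6 / 291.60 × 0.85 ≈ 29.3 mL/min
CrCl ≈ 29 mL/min → bracket < 45 mL/min.
10% of 800 mg = 80 mg

80 mg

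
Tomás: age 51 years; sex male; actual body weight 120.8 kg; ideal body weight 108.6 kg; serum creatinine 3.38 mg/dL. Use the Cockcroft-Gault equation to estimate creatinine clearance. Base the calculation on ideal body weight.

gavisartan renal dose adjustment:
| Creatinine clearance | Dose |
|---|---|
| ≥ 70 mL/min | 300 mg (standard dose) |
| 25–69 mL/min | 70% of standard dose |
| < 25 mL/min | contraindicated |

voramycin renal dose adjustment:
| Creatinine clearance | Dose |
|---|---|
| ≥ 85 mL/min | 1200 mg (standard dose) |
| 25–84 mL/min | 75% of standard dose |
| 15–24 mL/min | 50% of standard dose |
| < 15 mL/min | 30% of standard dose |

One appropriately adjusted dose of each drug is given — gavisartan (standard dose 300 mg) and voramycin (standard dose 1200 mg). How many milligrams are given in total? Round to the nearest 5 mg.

1110 mg

CrCl = (140 − 51) × 108.6 / (72 × 3.38) = 9665.4 / 243.36 ≈ 39.7 mL/min
CrCl ≈ 40 mL/min.
gavisartan: 25–69 mL/min → 70% of 300 mg = 210 mg.
voramycin: 25–84 mL/min → 75% of 1200 mg = 900 mg.
Total = 210 + 900 = 1110 mg.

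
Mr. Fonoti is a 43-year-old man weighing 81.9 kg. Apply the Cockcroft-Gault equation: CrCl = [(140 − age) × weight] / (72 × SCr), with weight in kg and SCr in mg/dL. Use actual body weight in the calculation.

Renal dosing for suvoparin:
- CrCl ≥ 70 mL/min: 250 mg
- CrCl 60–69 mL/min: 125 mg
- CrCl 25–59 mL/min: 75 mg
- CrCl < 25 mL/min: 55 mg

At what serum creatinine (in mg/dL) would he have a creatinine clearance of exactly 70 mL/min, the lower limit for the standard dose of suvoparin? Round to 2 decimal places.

1.58 mg/dL

Standard dose requires CrCl ≥ 70 mL/min.
Set (140 − 43) × 81.9 / (72 × SCr) = 70
SCr = (140 − 43) × 81.9 / (72 × 70) = 1.576 mg/dL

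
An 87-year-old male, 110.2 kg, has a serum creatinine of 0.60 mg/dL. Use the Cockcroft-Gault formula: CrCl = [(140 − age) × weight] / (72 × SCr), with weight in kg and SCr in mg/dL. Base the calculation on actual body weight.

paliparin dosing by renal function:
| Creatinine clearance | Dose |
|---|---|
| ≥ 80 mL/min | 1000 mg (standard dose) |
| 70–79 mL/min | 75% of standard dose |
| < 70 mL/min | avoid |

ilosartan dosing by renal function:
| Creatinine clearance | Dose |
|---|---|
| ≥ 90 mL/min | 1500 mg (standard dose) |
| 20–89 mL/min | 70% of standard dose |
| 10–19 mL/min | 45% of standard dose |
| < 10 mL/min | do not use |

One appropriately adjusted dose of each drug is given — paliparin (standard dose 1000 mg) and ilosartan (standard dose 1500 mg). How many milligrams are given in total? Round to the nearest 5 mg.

2500 mg

CrCl = (140 − 87) × 110.2 / (72 × 0.6) = 5840.6 / 43.20 ≈ 135.2 mL/min
CrCl ≈ 135 mL/min.
paliparin: ≥ 80 mL/min → 100% of 1000 mg = 1000 mg.
ilosartan: ≥ 90 mL/min → 100% of 1500 mg = 1500 mg.
Total = 1000 + 1500 = 2500 mg.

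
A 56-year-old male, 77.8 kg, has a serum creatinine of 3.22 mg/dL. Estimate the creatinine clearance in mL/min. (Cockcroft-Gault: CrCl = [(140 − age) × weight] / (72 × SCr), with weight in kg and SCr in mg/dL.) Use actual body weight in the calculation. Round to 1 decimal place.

CrCl = (140 − 56) × 77.8 / (72 × 3.22) = 6535.2 / 231.84 ≈ 28.2 mL/min

28.2 mL/min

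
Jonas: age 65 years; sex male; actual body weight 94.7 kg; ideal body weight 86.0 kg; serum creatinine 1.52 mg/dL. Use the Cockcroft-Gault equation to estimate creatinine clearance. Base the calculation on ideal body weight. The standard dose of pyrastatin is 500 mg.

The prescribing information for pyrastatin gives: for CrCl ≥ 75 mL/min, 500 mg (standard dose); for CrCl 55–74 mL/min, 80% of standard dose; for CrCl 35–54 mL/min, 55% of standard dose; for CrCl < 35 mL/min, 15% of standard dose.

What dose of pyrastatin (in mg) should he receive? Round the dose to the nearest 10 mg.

CrCl = (140 − 65) × 86 / (72 × 1.52) = 6450.0 / 109.44 ≈ 58.9 mL/min
CrCl ≈ 59 mL/min → bracket 55–74 mL/min.
80% of 500 mg = 400 mg

400 mg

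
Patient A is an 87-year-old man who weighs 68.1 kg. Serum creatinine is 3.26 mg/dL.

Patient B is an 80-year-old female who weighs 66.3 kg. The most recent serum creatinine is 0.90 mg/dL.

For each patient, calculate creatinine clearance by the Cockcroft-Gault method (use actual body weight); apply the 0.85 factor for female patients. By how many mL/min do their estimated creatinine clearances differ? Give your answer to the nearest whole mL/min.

37 mL/min

Patient A: CrCl = (140 − 87) × 68.1 / (72 × 3.26) = 3609.3 / 234.72 ≈ 15.4 mL/min
Patient B: CrCl = (140 − 80) × 66.3 / (72 × 0.9) × 0.85 = 3978.0 / 64.80 × 0.85 ≈ 52.2 mL/min
|15.4 − 52.2| = 36.8 mL/min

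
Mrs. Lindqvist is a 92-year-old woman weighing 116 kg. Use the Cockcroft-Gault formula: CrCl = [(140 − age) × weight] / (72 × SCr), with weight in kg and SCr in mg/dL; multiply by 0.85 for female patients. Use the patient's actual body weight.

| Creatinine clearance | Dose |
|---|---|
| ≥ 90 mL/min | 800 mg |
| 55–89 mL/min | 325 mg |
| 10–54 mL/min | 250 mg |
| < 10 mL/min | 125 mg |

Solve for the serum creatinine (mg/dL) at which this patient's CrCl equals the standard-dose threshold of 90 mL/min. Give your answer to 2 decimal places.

Standard dose requires CrCl ≥ 90 mL/min.
Set (140 − 92) × 116 × 0.85 / (72 × SCr) = 90
SCr = (140 − 92) × 116 × 0.85 / (72 × 90) = 0.730 mg/dL

0.73 mg/dL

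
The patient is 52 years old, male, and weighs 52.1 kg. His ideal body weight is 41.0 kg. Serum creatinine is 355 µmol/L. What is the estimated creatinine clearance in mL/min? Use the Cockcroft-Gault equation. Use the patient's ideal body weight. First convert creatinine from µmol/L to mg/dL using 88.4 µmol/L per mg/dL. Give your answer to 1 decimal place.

SCr = 355 / 88.4 = 4.016 mg/dL
CrCl = (140 − 52) × 41 / (72 × 4.016) = 3608.0 / 289.15 ≈ 12.5 mL/min

12.5 mL/min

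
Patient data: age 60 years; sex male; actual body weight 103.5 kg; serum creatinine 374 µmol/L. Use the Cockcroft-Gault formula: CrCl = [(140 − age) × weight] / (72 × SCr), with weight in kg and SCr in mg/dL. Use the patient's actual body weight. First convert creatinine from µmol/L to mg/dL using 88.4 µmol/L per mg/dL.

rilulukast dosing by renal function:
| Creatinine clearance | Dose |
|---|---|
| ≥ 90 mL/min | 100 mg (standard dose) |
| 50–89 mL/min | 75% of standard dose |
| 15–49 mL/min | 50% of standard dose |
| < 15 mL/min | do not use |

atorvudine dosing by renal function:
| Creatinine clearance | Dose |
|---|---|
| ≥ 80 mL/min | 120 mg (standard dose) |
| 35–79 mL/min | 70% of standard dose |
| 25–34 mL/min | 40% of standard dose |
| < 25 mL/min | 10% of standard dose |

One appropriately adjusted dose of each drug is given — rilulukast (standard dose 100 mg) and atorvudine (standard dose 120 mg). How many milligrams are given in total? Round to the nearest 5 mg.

100 mg

SCr = 374 / 88.4 = 4.231 mg/dL
CrCl = (140 − 60) × 103.5 / (72 × 4.231) = 8280.0 / 304.63 ≈ 27.2 mL/min
CrCl ≈ 27 mL/min.
rilulukast: 15–49 mL/min → 50% of 100 mg = 50 mg.
atorvudine: 25–34 mL/min → 40% of 120 mg = 48 mg.
Total = 50 + 48 = 98 mg.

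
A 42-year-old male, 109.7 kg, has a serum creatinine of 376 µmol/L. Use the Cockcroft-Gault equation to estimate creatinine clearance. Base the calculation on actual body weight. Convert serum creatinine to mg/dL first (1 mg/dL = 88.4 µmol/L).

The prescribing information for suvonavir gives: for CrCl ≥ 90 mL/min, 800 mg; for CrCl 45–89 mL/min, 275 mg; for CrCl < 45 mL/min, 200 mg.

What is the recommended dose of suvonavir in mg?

SCr = 376 / 88.4 = 4.253 mg/dL
CrCl = (140 − 42) × 109.7 / (72 × 4.253) = 10750.6 / 306.22 ≈ 35.1 mL/min
CrCl ≈ 35 mL/min → bracket < 45 mL/min.
Dose for this bracket: 200 mg.

200 mg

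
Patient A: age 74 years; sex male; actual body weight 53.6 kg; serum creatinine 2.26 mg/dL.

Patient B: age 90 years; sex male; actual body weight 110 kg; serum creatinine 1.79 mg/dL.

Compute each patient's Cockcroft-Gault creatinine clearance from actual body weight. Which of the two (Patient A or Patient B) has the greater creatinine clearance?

Patient B

Patient A: CrCl = (140 − 74) × 53.6 / (72 × 2.26) = 3537.6 / 162.72 ≈ 21.7 mL/min
Patient B: CrCl = (140 − 90) × 110 / (72 × 1.79) = 5500.0 / 128.88 ≈ 42.7 mL/min
21.7 vs 42.7 mL/min → Patient B is higher.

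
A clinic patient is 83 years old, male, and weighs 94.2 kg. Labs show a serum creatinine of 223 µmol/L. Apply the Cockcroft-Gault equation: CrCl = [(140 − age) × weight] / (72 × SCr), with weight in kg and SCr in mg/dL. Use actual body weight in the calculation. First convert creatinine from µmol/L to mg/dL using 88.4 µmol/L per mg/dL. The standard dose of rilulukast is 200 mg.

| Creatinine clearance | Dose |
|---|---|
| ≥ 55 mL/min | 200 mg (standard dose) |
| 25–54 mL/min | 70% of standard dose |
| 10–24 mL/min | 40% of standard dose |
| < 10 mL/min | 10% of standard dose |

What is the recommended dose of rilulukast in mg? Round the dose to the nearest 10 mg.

SCr = 223 / 88.4 = 2.523 mg/dL
CrCl = (140 − 83) × 94.2 / (72 × 2.523) = 5369.4 / 181.66 ≈ 29.6 mL/min
CrCl ≈ 30 mL/min → bracket 25–54 mL/min.
70% of 200 mg = 140 mg

140 mg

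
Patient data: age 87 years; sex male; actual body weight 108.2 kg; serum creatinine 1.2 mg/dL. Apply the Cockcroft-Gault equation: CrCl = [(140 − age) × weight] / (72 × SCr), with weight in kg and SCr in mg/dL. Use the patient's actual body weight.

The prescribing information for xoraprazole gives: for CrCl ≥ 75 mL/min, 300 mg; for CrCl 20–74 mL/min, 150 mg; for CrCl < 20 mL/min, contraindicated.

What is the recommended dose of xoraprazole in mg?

150 mg

CrCl = (140 − 87) × 108.2 / (72 × 1.2) = 5734.6 / 86.40 ≈ 66.4 mL/min
CrCl ≈ 66 mL/min → bracket 20–74 mL/min.
Dose for this bracket: 150 mg.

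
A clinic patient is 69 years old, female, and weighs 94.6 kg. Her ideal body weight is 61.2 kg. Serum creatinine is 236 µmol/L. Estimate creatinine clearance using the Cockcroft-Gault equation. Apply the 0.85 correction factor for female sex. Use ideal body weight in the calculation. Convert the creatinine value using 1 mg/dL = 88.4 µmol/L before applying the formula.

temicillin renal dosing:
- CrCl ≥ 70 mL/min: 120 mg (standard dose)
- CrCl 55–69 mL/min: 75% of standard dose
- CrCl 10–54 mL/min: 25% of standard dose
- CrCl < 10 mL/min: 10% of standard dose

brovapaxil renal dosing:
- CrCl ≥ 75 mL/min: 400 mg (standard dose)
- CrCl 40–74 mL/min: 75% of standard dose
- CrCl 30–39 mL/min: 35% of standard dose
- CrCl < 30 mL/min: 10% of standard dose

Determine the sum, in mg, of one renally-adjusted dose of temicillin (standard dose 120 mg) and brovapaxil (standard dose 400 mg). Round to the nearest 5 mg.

70 mg

SCr = 236 / 88.4 = 2.67 mg/dL
CrCl = (140 − 69) × 61.2 / (72 × 2.67) × 0.85 = 4345.2 / 192.24 × 0.85 ≈ 19.2 mL/min
CrCl ≈ 19 mL/min.
temicillin: 10–54 mL/min → 25% of 120 mg = 30 mg.
brovapaxil: < 30 mL/min → 10% of 400 mg = 40 mg.
Total = 30 + 40 = 70 mg.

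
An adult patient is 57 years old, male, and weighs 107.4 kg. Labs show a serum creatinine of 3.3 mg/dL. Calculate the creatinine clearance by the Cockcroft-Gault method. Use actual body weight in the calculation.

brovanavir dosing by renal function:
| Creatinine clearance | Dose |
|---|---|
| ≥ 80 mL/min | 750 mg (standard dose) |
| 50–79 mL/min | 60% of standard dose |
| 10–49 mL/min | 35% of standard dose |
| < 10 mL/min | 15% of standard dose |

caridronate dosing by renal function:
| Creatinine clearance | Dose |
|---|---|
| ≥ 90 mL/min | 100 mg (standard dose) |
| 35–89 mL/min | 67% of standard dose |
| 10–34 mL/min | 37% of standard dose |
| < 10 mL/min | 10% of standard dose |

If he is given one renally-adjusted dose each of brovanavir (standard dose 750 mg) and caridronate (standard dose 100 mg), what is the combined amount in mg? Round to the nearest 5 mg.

330 mg

CrCl = (140 − 57) × 107.4 / (72 × 3.3) = 8914.2 / 237.60 ≈ 37.5 mL/min
CrCl ≈ 38 mL/min.
brovanavir: 10–49 mL/min → 35% of 750 mg = 262.5 mg.
caridronate: 35–89 mL/min → 67% of 100 mg = 67 mg.
Total = 262.5 + 67 = 329.5 mg.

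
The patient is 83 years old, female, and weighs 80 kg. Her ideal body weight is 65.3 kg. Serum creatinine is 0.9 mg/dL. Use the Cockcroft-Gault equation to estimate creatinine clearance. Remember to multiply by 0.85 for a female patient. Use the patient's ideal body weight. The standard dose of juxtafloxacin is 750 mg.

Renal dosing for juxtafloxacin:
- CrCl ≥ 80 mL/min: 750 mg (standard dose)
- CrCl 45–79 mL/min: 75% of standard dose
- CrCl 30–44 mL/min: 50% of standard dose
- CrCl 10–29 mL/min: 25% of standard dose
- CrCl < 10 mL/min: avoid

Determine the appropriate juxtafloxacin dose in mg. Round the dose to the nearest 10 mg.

CrCl = (140 − 83) × 65.3 / (72 × 0.9) × 0.85 = 3722.1 / 64.80 × 0.85 ≈ 48.8 mL/min
CrCl ≈ 49 mL/min → bracket 45–79 mL/min.
75% of 750 mg = 562.5 mg → 560 mg

560 mg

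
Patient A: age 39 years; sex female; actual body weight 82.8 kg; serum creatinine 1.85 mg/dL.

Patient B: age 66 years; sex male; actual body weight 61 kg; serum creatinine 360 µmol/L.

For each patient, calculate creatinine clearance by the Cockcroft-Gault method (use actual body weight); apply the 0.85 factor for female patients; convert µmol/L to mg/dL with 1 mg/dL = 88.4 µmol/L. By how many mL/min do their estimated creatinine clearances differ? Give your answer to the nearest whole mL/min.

38 mL/min

Patient A: CrCl = (140 − 39) × 82.8 / (72 × 1.85) × 0.85 = 8362.8 / 133.20 × 0.85 ≈ 53.4 mL/min
Patient B: SCr = 360 / 88.4 = 4.072 mg/dL
Patient B: CrCl = (140 − 66) × 61 / (72 × 4.072) = 4514.0 / 293.18 ≈ 15.4 mL/min
|53.4 − 15.4| = 38.0 mL/min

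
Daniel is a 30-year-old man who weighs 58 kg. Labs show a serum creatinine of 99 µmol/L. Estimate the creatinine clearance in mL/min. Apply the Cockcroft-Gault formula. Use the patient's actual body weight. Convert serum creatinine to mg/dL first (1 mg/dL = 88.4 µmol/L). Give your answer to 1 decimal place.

79.1 mL/min

SCr = 99 / 88.4 = 1.12 mg/dL
CrCl = (140 − 30) × 58 / (72 × 1.12) = 6380.0 / 80.64 ≈ 79.1 mL/min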